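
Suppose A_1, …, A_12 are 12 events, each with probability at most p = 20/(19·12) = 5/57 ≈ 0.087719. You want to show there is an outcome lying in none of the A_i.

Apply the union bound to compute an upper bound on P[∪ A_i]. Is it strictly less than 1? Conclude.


Union bound: P[∪_{i=1}^{12} A_i] ≤ Σ_i P[A_i] ≤ 12·p = 12·(5/57) = 20/19.
Numerically: 20/19 ≈ 1.052632.
Is 20/19 < 1? NO.
Since the bound 20/19 is ≥ 1, the union bound is uninformative here; it does NOT by itself certify existence.

12·p = 20/19 ≈ 1.052632; existence NOT certified by the union bound.


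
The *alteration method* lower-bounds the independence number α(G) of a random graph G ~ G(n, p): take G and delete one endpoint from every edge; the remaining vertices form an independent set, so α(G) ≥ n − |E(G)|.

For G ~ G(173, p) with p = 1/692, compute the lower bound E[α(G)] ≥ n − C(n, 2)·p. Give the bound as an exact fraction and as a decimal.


E[|E(G)|] = C(173, 2)·p = 14878 · (1/692) = 43/2.
E[α(G)] ≥ n − E[|E(G)|] = 173 − 43/2 = 303/2.
Numerically: ≈ 151.5000.
(This is only a lower bound; the true E[α(G)] may be larger.)

E[α(G)] ≥ 303/2 ≈ 151.5000.


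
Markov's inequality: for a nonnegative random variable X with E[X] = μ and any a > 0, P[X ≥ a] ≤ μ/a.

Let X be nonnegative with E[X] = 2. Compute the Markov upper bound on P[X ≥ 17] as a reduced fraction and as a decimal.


μ = E[X] = 2, a = 17.
Markov: P[X ≥ 17] ≤ μ/a = (2)/17 = 2/17.
Numerically: ≈ 0.1176.
(Since a = 17 > μ = 2.0000, the bound 2/17 is < 1 and informative.)

P[X ≥ 17] ≤ 2/17 ≈ 0.1176.


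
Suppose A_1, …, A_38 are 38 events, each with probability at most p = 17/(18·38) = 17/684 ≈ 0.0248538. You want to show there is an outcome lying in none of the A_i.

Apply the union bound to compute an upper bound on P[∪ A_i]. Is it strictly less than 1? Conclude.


Union bound: P[∪_{i=1}^{38} A_i] ≤ Σ_i P[A_i] ≤ 38·p = 38·(17/684) = 17/18.
Numerically: 17/18 ≈ 0.9444444.
Is 17/18 < 1? YES.
Since P[∪ A_i] ≤ 17/18 < 1, the complement has P[∩ A_i^c] ≥ 1 − 17/18 = 1/18 > 0, so some outcome avoids every A_i.

38·p = 17/18 ≈ 0.9444444; existence CERTIFIED by the union bound.


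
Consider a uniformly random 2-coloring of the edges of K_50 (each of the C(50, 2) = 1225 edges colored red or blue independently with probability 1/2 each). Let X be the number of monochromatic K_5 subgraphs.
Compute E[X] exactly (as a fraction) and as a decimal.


Let X = Σ_S X_S over the C(50, 5) = 2118760 subsets S of size 5, where X_S = 1 if the K_5 on S is monochromatic.
For a fixed S, the K_5 on S has C(5, 2) = 10 edges. P[all 10 edges red] = (1/2)^10, and likewise for blue, so P[monochromatic] = 2·(1/2)^10 = 2^{1 − 10} = 1/512.
By linearity of expectation: E[X] = C(50, 5) · 2^{1 − 10} = 2118760 · 1/512 = 264845/64.
Numerically: E[X] ≈ 4138.203125.

E[X] = C(50,5)·2^(1−C(5,2)) = 264845/64 ≈ 4138.203125.


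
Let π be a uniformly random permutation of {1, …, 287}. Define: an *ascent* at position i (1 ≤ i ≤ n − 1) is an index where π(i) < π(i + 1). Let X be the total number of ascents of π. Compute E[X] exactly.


Write X = Σ X_I over i = 1, …, 286, with X_I the indicator of one ascent.
There are 286 indicators.
For each fixed i, the pair (π(i), π(i+1)) is a uniformly random ordered pair of distinct values from {1, …, 287}; by symmetry P[π(i) < π(i+1)] = 1/2.
By linearity: E[X] = 286 · (1/2) = (287 − 1) · (1/2) = 143 ≈ 143.0000.

E[X] = 143 = 143.0000.


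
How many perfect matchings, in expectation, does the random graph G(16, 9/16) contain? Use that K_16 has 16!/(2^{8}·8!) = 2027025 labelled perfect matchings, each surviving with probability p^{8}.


K_16 has 16!/(2^{8}·8!) = 2027025 labelled perfect matchings.
For each such perfect matching H, let X_H = 1 if all 8 edges of H are present in G. Then P[X_H = 1] = p^{8} = (9/16)^{8} = 43046721/4294967296.
By linearity of expectation: E[X] = Σ_H E[X_H] = 2027025 · p^{8} = 2027025 · 43046721/4294967296 = 87256779635025/4294967296.
Numerically: E[X] ≈ 2.032e+04.

E[X] = 2027025 · (9/16)^{8} = 87256779635025/4294967296 ≈ 2.032e+04.


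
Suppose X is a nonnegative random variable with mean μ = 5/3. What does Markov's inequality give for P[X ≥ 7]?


μ = E[X] = 5/3, a = 7.
Markov: P[X ≥ 7] ≤ μ/a = (5/3)/7 = 5/21.
Numerically: ≈ 0.2381.
(Since a = 7 > μ = 1.6667, the bound 5/21 is < 1 and informative.)

P[X ≥ 7] ≤ 5/21 ≈ 0.2381.


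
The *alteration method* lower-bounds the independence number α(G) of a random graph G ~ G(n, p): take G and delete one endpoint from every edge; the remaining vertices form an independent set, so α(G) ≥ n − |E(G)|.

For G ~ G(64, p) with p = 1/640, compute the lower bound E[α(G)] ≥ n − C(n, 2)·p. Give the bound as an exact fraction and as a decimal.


E[|E(G)|] = C(64, 2)·p = 2016 · (1/640) = 63/20.
E[α(G)] ≥ n − E[|E(G)|] = 64 − 63/20 = 1217/20.
Numerically: ≈ 60.850.
(This is only a lower bound; the true E[α(G)] may be larger.)

E[α(G)] ≥ 1217/20 ≈ 60.850.


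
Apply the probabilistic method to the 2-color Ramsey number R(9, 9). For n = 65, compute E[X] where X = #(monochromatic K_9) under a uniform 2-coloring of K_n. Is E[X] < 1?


E[X] = C(65, 9) · 2^{1 − 36} = 31966749880 · 2^{−35} = 31966749880/34359738368.
As a reduced fraction: E[X] = 3995843735/4294967296 ≈ 0.930355.
Is E[X] < 1? YES.
Since E[X] < 1, there exists a 2-coloring of K_{65} with no monochromatic K_9; hence R(9, 9) > 65.

E[X] = 3995843735/4294967296 ≈ 0.930355; E[X] < 1, so R(9, 9) > 65.


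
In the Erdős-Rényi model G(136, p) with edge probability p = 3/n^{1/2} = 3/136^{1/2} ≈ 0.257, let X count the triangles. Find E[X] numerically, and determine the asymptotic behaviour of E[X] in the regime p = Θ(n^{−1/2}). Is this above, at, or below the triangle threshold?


Number of potential triangles: C(136, 3) = 410040.
Each occurs with probability p³ ≈ (0.257)³ ≈ 1.70238e-02.
By linearity: E[X] = C(136, 3)·p³ ≈ 410040 · 1.70238e-02 ≈ 6980.421.
Since α = 1/2 < 1, p = c/n^{1/2} ≫ 1/n is above the triangle threshold p ~ 1/n. Asymptotically E[X] ~ (c³/6)·n^{3(1−α)} = (3³/6)·n^{1.5} → ∞; triangles are abundant w.h.p.

E[X] ≈ 6980.421; in regime p = Θ(1/n^{1/2}) E[X] diverges (above the triangle threshold p ~ 1/n).


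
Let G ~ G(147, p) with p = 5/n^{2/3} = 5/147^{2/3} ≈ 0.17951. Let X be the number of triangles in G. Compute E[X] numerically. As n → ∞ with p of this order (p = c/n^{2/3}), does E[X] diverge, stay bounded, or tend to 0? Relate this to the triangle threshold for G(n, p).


Number of potential triangles: C(147, 3) = 518665.
Each occurs with probability p³ ≈ (0.17951)³ ≈ 5.7846268e-03.
By linearity: E[X] = C(147, 3)·p³ ≈ 518665 · 5.7846268e-03 ≈ 3000.28345.
Since α = 2/3 < 1, p = c/n^{2/3} ≫ 1/n is above the triangle threshold p ~ 1/n. Asymptotically E[X] ~ (c³/6)·n^{3(1−α)} = (5³/6)·n^{1} → ∞; triangles are abundant w.h.p.

E[X] ≈ 3000.28345; in regime p = Θ(1/n^{2/3}) E[X] diverges (above the triangle threshold p ~ 1/n).


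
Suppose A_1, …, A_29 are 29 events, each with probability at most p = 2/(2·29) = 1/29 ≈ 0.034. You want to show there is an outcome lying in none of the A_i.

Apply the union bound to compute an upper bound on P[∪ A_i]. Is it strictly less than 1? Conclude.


Union bound: P[∪_{i=1}^{29} A_i] ≤ Σ_i P[A_i] ≤ 29·p = 29·(1/29) = 1.
Numerically: 1 ≈ 1.000.
Is 1 < 1? NO.
Since the bound 1 is ≥ 1, the union bound is uninformative here; it does NOT by itself certify existence.

29·p = 1 ≈ 1.000; existence NOT certified by the union bound.


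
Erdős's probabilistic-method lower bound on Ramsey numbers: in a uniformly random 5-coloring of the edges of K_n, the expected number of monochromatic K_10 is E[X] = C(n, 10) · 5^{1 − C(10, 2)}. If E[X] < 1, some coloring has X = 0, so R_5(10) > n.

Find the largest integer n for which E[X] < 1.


We need C(n, 10) · 5^{1 − 45} < 1, i.e. C(n, 10) < 5^{45 − 1} = 5684341886080801486968994140625.
Check values of n near the boundary:
  n = 5386: C(5386, 10) = 5613966214234562222231428510561; 5613966214234562222231428510561 < 5684341886080801486968994140625? YES
  n = 5387: C(5387, 10) = 5624406917627224603154306376491; 5624406917627224603154306376491 < 5684341886080801486968994140625? YES
  n = 5388: C(5388, 10) = 5634865093375880654852250419586; 5634865093375880654852250419586 < 5684341886080801486968994140625? YES
  n = 5389: C(5389, 10) = 5645340767466558997768874792926; 5645340767466558997768874792926 < 5684341886080801486968994140625? YES
  n = 5390: C(5390, 10) = 5655833965919099070255434039753; 5655833965919099070255434039753 < 5684341886080801486968994140625? YES
  n = 5391: C(5391, 10) = 5666344714787188828795213697883; 5666344714787188828795213697883 < 5684341886080801486968994140625? YES
  n = 5392: C(5392, 10) = 5676873040158402483252283957448; 5676873040158402483252283957448 < 5684341886080801486968994140625? YES
  n = 5393: C(5393, 10) = 5687418968154238267170642278008; 5687418968154238267170642278008 < 5684341886080801486968994140625? NO
The largest n with C(n, 10) < 5684341886080801486968994140625 is n = 5392 (where E[X] = 5676873040158402483252283957448/5684341886080801486968994140625 ≈ 0.999). Hence R_5(10) > 5392, i.e. R_5(10) ≥ 5393.

Largest n = 5392; hence R_5(10) > 5392.


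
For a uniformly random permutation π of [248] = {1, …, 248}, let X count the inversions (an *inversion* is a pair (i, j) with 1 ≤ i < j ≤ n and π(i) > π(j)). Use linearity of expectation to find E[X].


Write X = Σ X_I over the C(248, 2) = 30628 pairs i < j, with X_I the indicator of one inversion.
There are 30628 indicators.
For each fixed pair i < j, the values π(i) and π(j) are two distinct elements of {1, …, 248} in uniformly random order; by symmetry P[π(i) > π(j)] = 1/2.
By linearity: E[X] = 30628 · (1/2) = C(248, 2) · (1/2) = 30628/2 = 15314 ≈ 15314.00000.

E[X] = 15314 = 15314.00000.


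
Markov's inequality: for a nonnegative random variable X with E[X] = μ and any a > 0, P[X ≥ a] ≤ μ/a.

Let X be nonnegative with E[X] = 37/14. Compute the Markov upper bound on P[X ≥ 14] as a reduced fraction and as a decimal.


μ = E[X] = 37/14, a = 14.
Markov: P[X ≥ 14] ≤ μ/a = (37/14)/14 = 37/196.
Numerically: ≈ 0.189.
(Since a = 14 > μ = 2.643, the bound 37/196 is < 1 and informative.)

P[X ≥ 14] ≤ 37/196 ≈ 0.189.


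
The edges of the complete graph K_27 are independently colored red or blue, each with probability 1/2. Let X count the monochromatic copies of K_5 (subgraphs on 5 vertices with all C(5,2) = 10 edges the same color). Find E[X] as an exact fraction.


Let X = Σ_S X_S over the C(27, 5) = 80730 subsets S of size 5, where X_S = 1 if the K_5 on S is monochromatic.
For a fixed S, the K_5 on S has C(5, 2) = 10 edges. P[all 10 edges red] = (1/2)^10, and likewise for blue, so P[monochromatic] = 2·(1/2)^10 = 2^{1 − 10} = 1/512.
Summing: E[X] = C(27, 5) · 2^{1 − 10} = 80730 · 1/512 = 40365/256.
Numerically: E[X] ≈ 157.675781.

E[X] = C(27,5)·2^(1−C(5,2)) = 40365/256 ≈ 157.675781.


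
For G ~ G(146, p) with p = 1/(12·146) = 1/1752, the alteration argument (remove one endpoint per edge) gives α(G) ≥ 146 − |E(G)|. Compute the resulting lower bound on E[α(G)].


E[|E(G)|] = C(146, 2)·p = 10585 · (1/1752) = 145/24.
E[α(G)] ≥ n − E[|E(G)|] = 146 − 145/24 = 3359/24.
Numerically: ≈ 139.95833.
(This is only a lower bound; the true E[α(G)] may be larger.)

E[α(G)] ≥ 3359/24 ≈ 139.95833.


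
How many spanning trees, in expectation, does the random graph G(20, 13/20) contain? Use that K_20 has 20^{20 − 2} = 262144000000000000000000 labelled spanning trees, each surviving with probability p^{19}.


K_20 has 20^{20 − 2} = 262144000000000000000000 labelled spanning trees.
For each such spanning tree H, let X_H = 1 if all 19 edges of H are present in G. Then P[X_H = 1] = p^{19} = (13/20)^{19} = 1461920290375446110677/5242880000000000000000000.
By linearity of expectation: E[X] = Σ_H E[X_H] = 262144000000000000000000 · p^{19} = 262144000000000000000000 · 1461920290375446110677/5242880000000000000000000 = 1461920290375446110677/20.
Numerically: E[X] ≈ 7.3096e+19.

E[X] = 262144000000000000000000 · (13/20)^{19} = 1461920290375446110677/20 ≈ 7.3096e+19.


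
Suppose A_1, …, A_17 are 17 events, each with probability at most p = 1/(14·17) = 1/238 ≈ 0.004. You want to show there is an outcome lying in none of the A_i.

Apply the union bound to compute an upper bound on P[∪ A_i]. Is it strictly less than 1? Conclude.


Union bound: P[∪_{i=1}^{17} A_i] ≤ Σ_i P[A_i] ≤ 17·p = 17·(1/238) = 1/14.
Numerically: 1/14 ≈ 0.071.
Is 1/14 < 1? YES.
Since P[∪ A_i] ≤ 1/14 < 1, the complement has P[∩ A_i^c] ≥ 1 − 1/14 = 13/14 > 0, so some outcome avoids every A_i.

17·p = 1/14 ≈ 0.071; existence CERTIFIED by the union bound.


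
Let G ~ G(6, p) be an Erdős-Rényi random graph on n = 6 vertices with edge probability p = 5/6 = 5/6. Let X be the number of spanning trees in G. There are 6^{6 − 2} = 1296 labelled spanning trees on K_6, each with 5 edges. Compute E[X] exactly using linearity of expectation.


K_6 has 6^{6 − 2} = 1296 labelled spanning trees.
For each such spanning tree H, let X_H = 1 if all 5 edges of H are present in G. Then P[X_H = 1] = p^{5} = (5/6)^{5} = 3125/7776.
Summing the indicators: E[X] = Σ_H E[X_H] = 1296 · p^{5} = 1296 · 3125/7776 = 3125/6.
Numerically: E[X] ≈ 520.833.

E[X] = 1296 · (5/6)^{5} = 3125/6 ≈ 520.833.


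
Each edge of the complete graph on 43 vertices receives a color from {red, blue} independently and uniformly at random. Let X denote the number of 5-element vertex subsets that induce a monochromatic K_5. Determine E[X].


Let X = Σ_S X_S over the C(43, 5) = 962598 subsets S of size 5, where X_S = 1 if the K_5 on S is monochromatic.
For a fixed S, the K_5 on S has C(5, 2) = 10 edges. P[all 10 edges red] = (1/2)^10, and likewise for blue, so P[monochromatic] = 2·(1/2)^10 = 2^{1 − 10} = 1/512.
Summing: E[X] = C(43, 5) · 2^{1 − 10} = 962598 · 1/512 = 481299/256.
Numerically: E[X] ≈ 1880.07422.

E[X] = C(43,5)·2^(1−C(5,2)) = 481299/256 ≈ 1880.07422.


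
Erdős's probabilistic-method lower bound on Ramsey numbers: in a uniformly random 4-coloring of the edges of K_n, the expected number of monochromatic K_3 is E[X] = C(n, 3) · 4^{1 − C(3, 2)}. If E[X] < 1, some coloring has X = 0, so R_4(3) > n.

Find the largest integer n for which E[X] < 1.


We need C(n, 3) · 4^{1 − 3} < 1, i.e. C(n, 3) < 4^{3 − 1} = 16.
Check values of n near the boundary:
  n = 3: C(3, 3) = 1; 1 < 16? YES
  n = 4: C(4, 3) = 4; 4 < 16? YES
  n = 5: C(5, 3) = 10; 10 < 16? YES
  n = 6: C(6, 3) = 20; 20 < 16? NO
The largest n with C(n, 3) < 16 is n = 5 (where E[X] = 5/8 ≈ 0.625000). Hence R_4(3) > 5, i.e. R_4(3) ≥ 6.

Largest n = 5; hence R_4(3) > 5.


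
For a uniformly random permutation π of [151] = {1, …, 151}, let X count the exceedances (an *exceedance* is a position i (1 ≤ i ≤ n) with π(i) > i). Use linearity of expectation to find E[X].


Write X = Σ_{i=1}^{151} X_i, where X_i = 1_{π(i) > i}.
For each fixed i, π(i) is uniform over {1, …, 151} (marginal of a uniform permutation), so P[π(i) > i] = (n − i)/n. Summing: Σ_{i=1}^{151} (n − i)/n = (0 + 1 + … + 150)/151 = 151(151 − 1)/(2·151) = (151 − 1)/2.
Hence E[X] = Σ_{i=1}^{151} (151 − i)/151 = 75 ≈ 75.00000.

E[X] = 75 = 75.00000.


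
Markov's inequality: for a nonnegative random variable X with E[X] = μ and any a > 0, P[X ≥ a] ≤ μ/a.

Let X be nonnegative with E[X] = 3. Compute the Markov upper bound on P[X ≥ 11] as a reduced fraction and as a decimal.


μ = E[X] = 3, a = 11.
Markov: P[X ≥ 11] ≤ μ/a = (3)/11 = 3/11.
Numerically: ≈ 0.27273.
(Since a = 11 > μ = 3.00000, the bound 3/11 is < 1 and informative.)

P[X ≥ 11] ≤ 3/11 ≈ 0.27273.


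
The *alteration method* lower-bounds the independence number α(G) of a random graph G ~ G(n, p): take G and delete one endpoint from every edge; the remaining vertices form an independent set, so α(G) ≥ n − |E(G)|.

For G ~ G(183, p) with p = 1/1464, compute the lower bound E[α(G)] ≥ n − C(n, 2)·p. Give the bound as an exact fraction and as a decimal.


E[|E(G)|] = C(183, 2)·p = 16653 · (1/1464) = 91/8.
E[α(G)] ≥ n − E[|E(G)|] = 183 − 91/8 = 1373/8.
Numerically: ≈ 171.62500.
(This is only a lower bound; the true E[α(G)] may be larger.)

E[α(G)] ≥ 1373/8 ≈ 171.62500.


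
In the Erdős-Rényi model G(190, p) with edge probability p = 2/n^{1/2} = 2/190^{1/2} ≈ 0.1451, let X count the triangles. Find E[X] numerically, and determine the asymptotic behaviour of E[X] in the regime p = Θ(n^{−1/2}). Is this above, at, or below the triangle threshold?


Number of potential triangles: C(190, 3) = 1125180.
Each occurs with probability p³ ≈ (0.1451)³ ≈ 3.054637e-03.
By linearity: E[X] = C(190, 3)·p³ ≈ 1125180 · 3.054637e-03 ≈ 3437.0163.
Since α = 1/2 < 1, p = c/n^{1/2} ≫ 1/n is above the triangle threshold p ~ 1/n. Asymptotically E[X] ~ (c³/6)·n^{3(1−α)} = (2³/6)·n^{1.5} → ∞; triangles are abundant w.h.p.

E[X] ≈ 3437.0163; in regime p = Θ(1/n^{1/2}) E[X] diverges (above the triangle threshold p ~ 1/n).


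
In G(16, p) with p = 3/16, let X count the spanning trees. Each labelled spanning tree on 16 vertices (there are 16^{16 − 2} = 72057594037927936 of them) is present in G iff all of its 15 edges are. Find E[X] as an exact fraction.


K_16 has 16^{16 − 2} = 72057594037927936 labelled spanning trees.
For each such spanning tree H, let X_H = 1 if all 15 edges of H are present in G. Then P[X_H = 1] = p^{15} = (3/16)^{15} = 14348907/1152921504606846976.
Summing the indicators: E[X] = Σ_H E[X_H] = 72057594037927936 · p^{15} = 72057594037927936 · 14348907/1152921504606846976 = 14348907/16.
Numerically: E[X] ≈ 8.968e+05.

E[X] = 72057594037927936 · (3/16)^{15} = 14348907/16 ≈ 8.968e+05.


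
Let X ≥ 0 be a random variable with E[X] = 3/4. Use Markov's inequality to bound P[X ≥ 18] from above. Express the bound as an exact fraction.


μ = E[X] = 3/4, a = 18.
Markov: P[X ≥ 18] ≤ μ/a = (3/4)/18 = 1/24.
Numerically: ≈ 0.0417.
(Since a = 18 > μ = 0.7500, the bound 1/24 is < 1 and informative.)

P[X ≥ 18] ≤ 1/24 ≈ 0.0417.


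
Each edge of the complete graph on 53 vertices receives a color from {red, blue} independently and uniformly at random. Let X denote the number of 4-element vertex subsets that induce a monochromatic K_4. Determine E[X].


Let X = Σ_S X_S over the C(53, 4) = 292825 subsets S of size 4, where X_S = 1 if the K_4 on S is monochromatic.
For a fixed S, the K_4 on S has C(4, 2) = 6 edges. P[all 6 edges red] = (1/2)^6, and likewise for blue, so P[monochromatic] = 2·(1/2)^6 = 2^{1 − 6} = 1/32.
By linearity: E[X] = C(53, 4) · 2^{1 − 6} = 292825 · 1/32 = 292825/32.
Numerically: E[X] ≈ 9150.78125.

E[X] = C(53,4)·2^(1−C(4,2)) = 292825/32 ≈ 9150.78125.


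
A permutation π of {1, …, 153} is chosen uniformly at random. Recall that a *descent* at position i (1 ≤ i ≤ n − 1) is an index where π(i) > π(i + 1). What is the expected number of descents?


Write X = Σ X_I over i = 1, …, 152, with X_I the indicator of one descent.
There are 152 indicators.
For each fixed i, the pair (π(i), π(i+1)) is a uniformly random ordered pair of distinct values from {1, …, 153}; by symmetry P[π(i) > π(i+1)] = 1/2.
By linearity: E[X] = 152 · (1/2) = (153 − 1) · (1/2) = 76 ≈ 76.00000.

E[X] = 76 = 76.00000.


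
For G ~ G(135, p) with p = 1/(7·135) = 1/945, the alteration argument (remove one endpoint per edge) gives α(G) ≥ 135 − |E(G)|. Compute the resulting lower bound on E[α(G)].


E[|E(G)|] = C(135, 2)·p = 9045 · (1/945) = 67/7.
E[α(G)] ≥ n − E[|E(G)|] = 135 − 67/7 = 878/7.
Numerically: ≈ 125.428571.
(This is only a lower bound; the true E[α(G)] may be larger.)

E[α(G)] ≥ 878/7 ≈ 125.428571.


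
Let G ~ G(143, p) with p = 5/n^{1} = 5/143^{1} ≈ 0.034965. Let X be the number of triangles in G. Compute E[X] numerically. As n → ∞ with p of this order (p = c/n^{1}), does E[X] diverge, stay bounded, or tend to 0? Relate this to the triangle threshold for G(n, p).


Number of potential triangles: C(143, 3) = 477191.
Each occurs with probability p³ ≈ (0.034965)³ ≈ 4.2746632e-05.
By linearity: E[X] = C(143, 3)·p³ ≈ 477191 · 4.2746632e-05 ≈ 20.39831.
Here α = 1, so p = 5/n is exactly at the triangle threshold p ~ 1/n. Asymptotically E[X] → c³/6 = 5³/6 = 125/6 ≈ 20.83333, a bounded constant. In this regime the triangle count is asymptotically Poisson(c³/6).

E[X] ≈ 20.39831; in regime p = Θ(1/n^{1}) E[X] stays bounded (at the triangle threshold p ~ 1/n).


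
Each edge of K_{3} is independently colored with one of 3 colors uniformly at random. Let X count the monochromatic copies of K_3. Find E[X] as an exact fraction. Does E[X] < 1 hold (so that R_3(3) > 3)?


E[X] = C(3, 3) · 3^{1 − 3} = 1 · 3^{−2} = 1/9.
As a reduced fraction: E[X] = 1/9 ≈ 0.1111.
Is E[X] < 1? YES.
Since E[X] < 1, there exists a 3-coloring of K_{3} with no monochromatic K_3; hence R_3(3) > 3.

E[X] = 1/9 ≈ 0.1111; E[X] < 1, so R_3(3) > 3.


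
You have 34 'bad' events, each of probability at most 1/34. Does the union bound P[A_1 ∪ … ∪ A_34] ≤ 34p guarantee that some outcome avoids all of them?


Union bound: P[∪_{i=1}^{34} A_i] ≤ Σ_i P[A_i] ≤ 34·p = 34·(1/34) = 1.
Numerically: 1 ≈ 1.0000.
Is 1 < 1? NO.
Since the bound 1 is ≥ 1, the union bound is uninformative here; it does NOT by itself certify existence.

34·p = 1 ≈ 1.0000; existence NOT certified by the union bound.


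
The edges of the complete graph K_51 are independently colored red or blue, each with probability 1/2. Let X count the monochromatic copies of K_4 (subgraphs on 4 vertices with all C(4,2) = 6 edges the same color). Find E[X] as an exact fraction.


Let X = Σ_S X_S over the C(51, 4) = 249900 subsets S of size 4, where X_S = 1 if the K_4 on S is monochromatic.
For a fixed S, the K_4 on S has C(4, 2) = 6 edges. P[all 6 edges red] = (1/2)^6, and likewise for blue, so P[monochromatic] = 2·(1/2)^6 = 2^{1 − 6} = 1/32.
By linearity: E[X] = C(51, 4) · 2^{1 − 6} = 249900 · 1/32 = 62475/8.
Numerically: E[X] ≈ 7809.375.

E[X] = C(51,4)·2^(1−C(4,2)) = 62475/8 ≈ 7809.375.


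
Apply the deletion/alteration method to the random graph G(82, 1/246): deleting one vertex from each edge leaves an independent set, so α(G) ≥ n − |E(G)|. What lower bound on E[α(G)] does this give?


E[|E(G)|] = C(82, 2)·p = 3321 · (1/246) = 27/2.
E[α(G)] ≥ n − E[|E(G)|] = 82 − 27/2 = 137/2.
Numerically: ≈ 68.5000.
(This is only a lower bound; the true E[α(G)] may be larger.)

E[α(G)] ≥ 137/2 ≈ 68.5000.


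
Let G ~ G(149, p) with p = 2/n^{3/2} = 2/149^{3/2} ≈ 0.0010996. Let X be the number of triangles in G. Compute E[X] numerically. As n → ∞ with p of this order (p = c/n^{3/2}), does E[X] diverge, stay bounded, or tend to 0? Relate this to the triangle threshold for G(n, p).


Number of potential triangles: C(149, 3) = 540274.
Each occurs with probability p³ ≈ (0.0010996)³ ≈ 1.3296942e-09.
By linearity: E[X] = C(149, 3)·p³ ≈ 540274 · 1.3296942e-09 ≈ 0.00072.
Since α = 3/2 > 1, p = c/n^{3/2} = o(1/n) is below the triangle threshold p ~ 1/n. Asymptotically E[X] ~ (c³/6)·n^{3(1−α)} = (2³/6)·n^{-1.5} → 0, so by Markov's inequality G has no triangles w.h.p.

E[X] ≈ 0.00072; in regime p = Θ(1/n^{3/2}) E[X] tends to 0 (below the triangle threshold p ~ 1/n).


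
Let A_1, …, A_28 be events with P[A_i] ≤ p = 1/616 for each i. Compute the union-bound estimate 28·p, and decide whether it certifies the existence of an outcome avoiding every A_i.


Union bound: P[∪_{i=1}^{28} A_i] ≤ Σ_i P[A_i] ≤ 28·p = 28·(1/616) = 1/22.
Numerically: 1/22 ≈ 0.0454545.
Is 1/22 < 1? YES.
Since P[∪ A_i] ≤ 1/22 < 1, the complement has P[∩ A_i^c] ≥ 1 − 1/22 = 21/22 > 0, so some outcome avoids every A_i.

28·p = 1/22 ≈ 0.0454545; existence CERTIFIED by the union bound.


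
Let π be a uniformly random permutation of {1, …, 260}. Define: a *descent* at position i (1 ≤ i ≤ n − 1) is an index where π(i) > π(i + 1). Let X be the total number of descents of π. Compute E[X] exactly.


Write X = Σ X_I over i = 1, …, 259, with X_I the indicator of one descent.
There are 259 indicators.
For each fixed i, the pair (π(i), π(i+1)) is a uniformly random ordered pair of distinct values from {1, …, 260}; by symmetry P[π(i) > π(i+1)] = 1/2.
By linearity: E[X] = 259 · (1/2) = (260 − 1) · (1/2) = 259/2 ≈ 129.500000.

E[X] = 259/2 = 129.500000.


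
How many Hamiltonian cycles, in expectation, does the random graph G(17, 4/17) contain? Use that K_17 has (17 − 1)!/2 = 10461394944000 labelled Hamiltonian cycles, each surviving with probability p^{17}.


K_17 has (17 − 1)!/2 = 10461394944000 labelled Hamiltonian cycles.
For each such Hamiltonian cycle H, let X_H = 1 if all 17 edges of H are present in G. Then P[X_H = 1] = p^{17} = (4/17)^{17} = 17179869184/827240261886336764177.
Summing the indicators: E[X] = Σ_H E[X_H] = 10461394944000 · p^{17} = 10461394944000 · 17179869184/827240261886336764177 = 179725396620079005696000/827240261886336764177.
Numerically: E[X] ≈ 217.259.

E[X] = 10461394944000 · (4/17)^{17} = 179725396620079005696000/827240261886336764177 ≈ 217.259.


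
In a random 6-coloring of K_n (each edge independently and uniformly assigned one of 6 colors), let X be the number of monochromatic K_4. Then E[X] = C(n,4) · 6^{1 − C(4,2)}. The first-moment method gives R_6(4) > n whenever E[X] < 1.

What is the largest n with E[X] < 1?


We need C(n, 4) · 6^{1 − 6} < 1, i.e. C(n, 4) < 6^{6 − 1} = 7776.
Check values of n near the boundary:
  n = 19: C(19, 4) = 3876; 3876 < 7776? YES
  n = 20: C(20, 4) = 4845; 4845 < 7776? YES
  n = 21: C(21, 4) = 5985; 5985 < 7776? YES
  n = 22: C(22, 4) = 7315; 7315 < 7776? YES
  n = 23: C(23, 4) = 8855; 8855 < 7776? NO
  n = 24: C(24, 4) = 10626; 10626 < 7776? NO
The largest n with C(n, 4) < 7776 is n = 22 (where E[X] = 7315/7776 ≈ 0.940715). Hence R_6(4) > 22, i.e. R_6(4) ≥ 23.

Largest n = 22; hence R_6(4) > 22.


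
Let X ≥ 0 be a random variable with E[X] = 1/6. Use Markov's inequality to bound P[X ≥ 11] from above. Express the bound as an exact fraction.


μ = E[X] = 1/6, a = 11.
Markov: P[X ≥ 11] ≤ μ/a = (1/6)/11 = 1/66.
Numerically: ≈ 0.0152.
(Since a = 11 > μ = 0.1667, the bound 1/66 is < 1 and informative.)

P[X ≥ 11] ≤ 1/66 ≈ 0.0152.


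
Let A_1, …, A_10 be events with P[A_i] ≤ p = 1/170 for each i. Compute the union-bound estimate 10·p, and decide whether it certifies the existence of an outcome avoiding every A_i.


Union bound: P[∪_{i=1}^{10} A_i] ≤ Σ_i P[A_i] ≤ 10·p = 10·(1/170) = 1/17.
Numerically: 1/17 ≈ 0.0588235.
Is 1/17 < 1? YES.
Since P[∪ A_i] ≤ 1/17 < 1, the complement has P[∩ A_i^c] ≥ 1 − 1/17 = 16/17 > 0, so some outcome avoids every A_i.

10·p = 1/17 ≈ 0.0588235; existence CERTIFIED by the union bound.


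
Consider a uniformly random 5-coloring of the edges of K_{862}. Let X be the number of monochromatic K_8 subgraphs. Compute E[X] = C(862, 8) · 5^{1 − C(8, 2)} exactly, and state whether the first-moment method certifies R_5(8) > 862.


E[X] = C(862, 8) · 5^{1 − 28} = 7317951015318931845 · 5^{−27} = 7317951015318931845/7450580596923828125.
As a reduced fraction: E[X] = 1463590203063786369/1490116119384765625 ≈ 0.98220.
Is E[X] < 1? YES.
Since E[X] < 1, there exists a 5-coloring of K_{862} with no monochromatic K_8; hence R_5(8) > 862.

E[X] = 1463590203063786369/1490116119384765625 ≈ 0.98220; E[X] < 1, so R_5(8) > 862.


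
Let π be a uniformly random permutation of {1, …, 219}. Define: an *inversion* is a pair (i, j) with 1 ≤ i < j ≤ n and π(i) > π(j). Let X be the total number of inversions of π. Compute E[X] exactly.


Write X = Σ X_I over the C(219, 2) = 23871 pairs i < j, with X_I the indicator of one inversion.
There are 23871 indicators.
For each fixed pair i < j, the values π(i) and π(j) are two distinct elements of {1, …, 219} in uniformly random order; by symmetry P[π(i) > π(j)] = 1/2.
By linearity: E[X] = 23871 · (1/2) = C(219, 2) · (1/2) = 23871/2 = 23871/2 ≈ 11935.500.

E[X] = 23871/2 = 11935.500.


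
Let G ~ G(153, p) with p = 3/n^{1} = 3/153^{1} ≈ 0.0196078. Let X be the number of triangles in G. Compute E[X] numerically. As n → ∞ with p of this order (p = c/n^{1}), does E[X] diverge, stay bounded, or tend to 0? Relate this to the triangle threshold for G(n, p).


Number of potential triangles: C(153, 3) = 585276.
Each occurs with probability p³ ≈ (0.0196078)³ ≈ 7.53857868e-06.
By linearity: E[X] = C(153, 3)·p³ ≈ 585276 · 7.53857868e-06 ≈ 4.412149.
Here α = 1, so p = 3/n is exactly at the triangle threshold p ~ 1/n. Asymptotically E[X] → c³/6 = 3³/6 = 9/2 ≈ 4.500000, a bounded constant. In this regime the triangle count is asymptotically Poisson(c³/6).

E[X] ≈ 4.412149; in regime p = Θ(1/n^{1}) E[X] stays bounded (at the triangle threshold p ~ 1/n).


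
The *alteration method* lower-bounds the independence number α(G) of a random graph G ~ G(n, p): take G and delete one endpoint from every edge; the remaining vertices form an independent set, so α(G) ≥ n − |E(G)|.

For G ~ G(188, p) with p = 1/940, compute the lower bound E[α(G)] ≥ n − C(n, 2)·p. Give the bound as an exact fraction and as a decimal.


E[|E(G)|] = C(188, 2)·p = 17578 · (1/940) = 187/10.
E[α(G)] ≥ n − E[|E(G)|] = 188 − 187/10 = 1693/10.
Numerically: ≈ 169.300.
(This is only a lower bound; the true E[α(G)] may be larger.)

E[α(G)] ≥ 1693/10 ≈ 169.300.


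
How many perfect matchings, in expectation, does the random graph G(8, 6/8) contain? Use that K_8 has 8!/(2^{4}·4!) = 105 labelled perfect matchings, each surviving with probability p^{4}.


K_8 has 8!/(2^{4}·4!) = 105 labelled perfect matchings.
For each such perfect matching H, let X_H = 1 if all 4 edges of H are present in G. Then P[X_H = 1] = p^{4} = (3/4)^{4} = 81/256.
Summing the indicators: E[X] = Σ_H E[X_H] = 105 · p^{4} = 105 · 81/256 = 8505/256.
Numerically: E[X] ≈ 33.2.

E[X] = 105 · (3/4)^{4} = 8505/256 ≈ 33.2.


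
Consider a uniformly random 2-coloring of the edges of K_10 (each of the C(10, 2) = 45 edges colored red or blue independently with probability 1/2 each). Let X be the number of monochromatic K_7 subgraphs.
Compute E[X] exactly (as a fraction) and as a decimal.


Let X = Σ_S X_S over the C(10, 7) = 120 subsets S of size 7, where X_S = 1 if the K_7 on S is monochromatic.
For a fixed S, the K_7 on S has C(7, 2) = 21 edges. P[all 21 edges red] = (1/2)^21, and likewise for blue, so P[monochromatic] = 2·(1/2)^21 = 2^{1 − 21} = 1/1048576.
Summing: E[X] = C(10, 7) · 2^{1 − 21} = 120 · 1/1048576 = 15/131072.
Numerically: E[X] ≈ 0.00011.

E[X] = C(10,7)·2^(1−C(7,2)) = 15/131072 ≈ 0.00011.


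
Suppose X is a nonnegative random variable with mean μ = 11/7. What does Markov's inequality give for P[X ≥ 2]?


μ = E[X] = 11/7, a = 2.
Markov: P[X ≥ 2] ≤ μ/a = (11/7)/2 = 11/14.
Numerically: ≈ 0.785714.
(Since a = 2 > μ = 1.571429, the bound 11/14 is < 1 and informative.)

P[X ≥ 2] ≤ 11/14 ≈ 0.785714.


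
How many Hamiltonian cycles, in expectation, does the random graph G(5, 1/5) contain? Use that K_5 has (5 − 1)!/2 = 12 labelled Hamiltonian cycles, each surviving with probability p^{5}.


K_5 has (5 − 1)!/2 = 12 labelled Hamiltonian cycles.
For each such Hamiltonian cycle H, let X_H = 1 if all 5 edges of H are present in G. Then P[X_H = 1] = p^{5} = (1/5)^{5} = 1/3125.
Summing the indicators: E[X] = Σ_H E[X_H] = 12 · p^{5} = 12 · 1/3125 = 12/3125.
Numerically: E[X] ≈ 0.00384.

E[X] = 12 · (1/5)^{5} = 12/3125 ≈ 0.00384.


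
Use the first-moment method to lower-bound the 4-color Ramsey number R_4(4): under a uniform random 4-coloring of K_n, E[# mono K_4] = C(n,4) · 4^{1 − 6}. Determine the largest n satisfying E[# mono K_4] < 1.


We need C(n, 4) · 4^{1 − 6} < 1, i.e. C(n, 4) < 4^{6 − 1} = 1024.
Check values of n near the boundary:
  n = 12: C(12, 4) = 495; 495 < 1024? YES
  n = 13: C(13, 4) = 715; 715 < 1024? YES
  n = 14: C(14, 4) = 1001; 1001 < 1024? YES
  n = 15: C(15, 4) = 1365; 1365 < 1024? NO
The largest n with C(n, 4) < 1024 is n = 14 (where E[X] = 1001/1024 ≈ 0.977539). Hence R_4(4) > 14, i.e. R_4(4) ≥ 15.

Largest n = 14; hence R_4(4) > 14.


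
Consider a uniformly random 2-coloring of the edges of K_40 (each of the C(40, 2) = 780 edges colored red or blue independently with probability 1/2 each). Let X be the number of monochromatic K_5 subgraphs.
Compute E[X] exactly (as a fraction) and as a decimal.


Let X = Σ_S X_S over the C(40, 5) = 658008 subsets S of size 5, where X_S = 1 if the K_5 on S is monochromatic.
For a fixed S, the K_5 on S has C(5, 2) = 10 edges. P[all 10 edges red] = (1/2)^10, and likewise for blue, so P[monochromatic] = 2·(1/2)^10 = 2^{1 − 10} = 1/512.
By linearity of expectation: E[X] = C(40, 5) · 2^{1 − 10} = 658008 · 1/512 = 82251/64.
Numerically: E[X] ≈ 1285.17188.

E[X] = C(40,5)·2^(1−C(5,2)) = 82251/64 ≈ 1285.17188.


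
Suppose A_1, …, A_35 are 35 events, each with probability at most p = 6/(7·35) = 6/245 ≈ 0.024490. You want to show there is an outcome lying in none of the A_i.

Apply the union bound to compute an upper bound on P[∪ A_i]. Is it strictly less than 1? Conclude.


Union bound: P[∪_{i=1}^{35} A_i] ≤ Σ_i P[A_i] ≤ 35·p = 35·(6/245) = 6/7.
Numerically: 6/7 ≈ 0.857143.
Is 6/7 < 1? YES.
Since P[∪ A_i] ≤ 6/7 < 1, the complement has P[∩ A_i^c] ≥ 1 − 6/7 = 1/7 > 0, so some outcome avoids every A_i.

35·p = 6/7 ≈ 0.857143; existence CERTIFIED by the union bound.


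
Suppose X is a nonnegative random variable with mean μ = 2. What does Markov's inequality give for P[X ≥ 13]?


μ = E[X] = 2, a = 13.
Markov: P[X ≥ 13] ≤ μ/a = (2)/13 = 2/13.
Numerically: ≈ 0.154.
(Since a = 13 > μ = 2.000, the bound 2/13 is < 1 and informative.)

P[X ≥ 13] ≤ 2/13 ≈ 0.154.


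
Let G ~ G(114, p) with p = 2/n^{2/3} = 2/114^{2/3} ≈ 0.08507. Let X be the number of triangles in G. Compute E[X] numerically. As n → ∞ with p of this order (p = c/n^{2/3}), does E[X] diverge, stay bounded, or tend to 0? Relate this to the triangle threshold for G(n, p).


Number of potential triangles: C(114, 3) = 240464.
Each occurs with probability p³ ≈ (0.08507)³ ≈ 6.155740e-04.
By linearity: E[X] = C(114, 3)·p³ ≈ 240464 · 6.155740e-04 ≈ 148.0234.
Since α = 2/3 < 1, p = c/n^{2/3} ≫ 1/n is above the triangle threshold p ~ 1/n. Asymptotically E[X] ~ (c³/6)·n^{3(1−α)} = (2³/6)·n^{1} → ∞; triangles are abundant w.h.p.

E[X] ≈ 148.0234; in regime p = Θ(1/n^{2/3}) E[X] diverges (above the triangle threshold p ~ 1/n).


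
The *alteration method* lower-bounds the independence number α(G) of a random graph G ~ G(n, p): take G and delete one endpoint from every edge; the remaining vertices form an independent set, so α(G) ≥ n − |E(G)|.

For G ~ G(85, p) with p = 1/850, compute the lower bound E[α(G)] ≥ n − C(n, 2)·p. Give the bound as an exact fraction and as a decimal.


E[|E(G)|] = C(85, 2)·p = 3570 · (1/850) = 21/5.
E[α(G)] ≥ n − E[|E(G)|] = 85 − 21/5 = 404/5.
Numerically: ≈ 80.800.
(This is only a lower bound; the true E[α(G)] may be larger.)

E[α(G)] ≥ 404/5 ≈ 80.800.


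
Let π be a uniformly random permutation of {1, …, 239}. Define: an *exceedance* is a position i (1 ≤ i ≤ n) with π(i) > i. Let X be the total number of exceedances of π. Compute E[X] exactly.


Write X = Σ_{i=1}^{239} X_i, where X_i = 1_{π(i) > i}.
For each fixed i, π(i) is uniform over {1, …, 239} (marginal of a uniform permutation), so P[π(i) > i] = (n − i)/n. Summing: Σ_{i=1}^{239} (n − i)/n = (0 + 1 + … + 238)/239 = 239(239 − 1)/(2·239) = (239 − 1)/2.
Hence E[X] = Σ_{i=1}^{239} (239 − i)/239 = 119 ≈ 119.0000.

E[X] = 119 = 119.0000.


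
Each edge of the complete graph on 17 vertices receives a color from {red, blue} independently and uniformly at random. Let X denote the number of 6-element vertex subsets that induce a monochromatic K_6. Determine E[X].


Let X = Σ_S X_S over the C(17, 6) = 12376 subsets S of size 6, where X_S = 1 if the K_6 on S is monochromatic.
For a fixed S, the K_6 on S has C(6, 2) = 15 edges. P[all 15 edges red] = (1/2)^15, and likewise for blue, so P[monochromatic] = 2·(1/2)^15 = 2^{1 − 15} = 1/16384.
Summing: E[X] = C(17, 6) · 2^{1 − 15} = 12376 · 1/16384 = 1547/2048.
Numerically: E[X] ≈ 0.7554.

E[X] = C(17,6)·2^(1−C(6,2)) = 1547/2048 ≈ 0.7554.


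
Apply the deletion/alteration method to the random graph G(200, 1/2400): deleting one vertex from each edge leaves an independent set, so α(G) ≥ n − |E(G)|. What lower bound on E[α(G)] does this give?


E[|E(G)|] = C(200, 2)·p = 19900 · (1/2400) = 199/24.
E[α(G)] ≥ n − E[|E(G)|] = 200 − 199/24 = 4601/24.
Numerically: ≈ 191.70833.
(This is only a lower bound; the true E[α(G)] may be larger.)

E[α(G)] ≥ 4601/24 ≈ 191.70833.


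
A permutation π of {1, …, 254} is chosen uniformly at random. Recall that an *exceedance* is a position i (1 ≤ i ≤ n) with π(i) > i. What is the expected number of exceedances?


Write X = Σ_{i=1}^{254} X_i, where X_i = 1_{π(i) > i}.
For each fixed i, π(i) is uniform over {1, …, 254} (marginal of a uniform permutation), so P[π(i) > i] = (n − i)/n. Summing: Σ_{i=1}^{254} (n − i)/n = (0 + 1 + … + 253)/254 = 254(254 − 1)/(2·254) = (254 − 1)/2.
Hence E[X] = Σ_{i=1}^{254} (254 − i)/254 = 253/2 ≈ 126.50000.

E[X] = 253/2 = 126.50000.


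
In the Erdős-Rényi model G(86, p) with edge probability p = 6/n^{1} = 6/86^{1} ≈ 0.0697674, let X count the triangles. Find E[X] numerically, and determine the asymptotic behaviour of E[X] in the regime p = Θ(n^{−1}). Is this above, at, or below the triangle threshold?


Number of potential triangles: C(86, 3) = 102340.
Each occurs with probability p³ ≈ (0.0697674)³ ≈ 3.39592740e-04.
By linearity: E[X] = C(86, 3)·p³ ≈ 102340 · 3.39592740e-04 ≈ 34.753921.
Here α = 1, so p = 6/n is exactly at the triangle threshold p ~ 1/n. Asymptotically E[X] → c³/6 = 6³/6 = 36 ≈ 36.000000, a bounded constant. In this regime the triangle count is asymptotically Poisson(c³/6).

E[X] ≈ 34.753921; in regime p = Θ(1/n^{1}) E[X] stays bounded (at the triangle threshold p ~ 1/n).


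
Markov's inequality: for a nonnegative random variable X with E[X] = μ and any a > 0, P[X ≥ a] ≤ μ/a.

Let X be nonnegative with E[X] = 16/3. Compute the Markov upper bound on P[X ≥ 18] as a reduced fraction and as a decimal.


μ = E[X] = 16/3, a = 18.
Markov: P[X ≥ 18] ≤ μ/a = (16/3)/18 = 8/27.
Numerically: ≈ 0.296296.
(Since a = 18 > μ = 5.333333, the bound 8/27 is < 1 and informative.)

P[X ≥ 18] ≤ 8/27 ≈ 0.296296.


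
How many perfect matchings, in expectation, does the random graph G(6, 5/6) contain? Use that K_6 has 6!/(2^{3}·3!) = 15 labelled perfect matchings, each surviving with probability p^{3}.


K_6 has 6!/(2^{3}·3!) = 15 labelled perfect matchings.
For each such perfect matching H, let X_H = 1 if all 3 edges of H are present in G. Then P[X_H = 1] = p^{3} = (5/6)^{3} = 125/216.
By linearity: E[X] = Σ_H E[X_H] = 15 · p^{3} = 15 · 125/216 = 625/72.
Numerically: E[X] ≈ 8.6806.

E[X] = 15 · (5/6)^{3} = 625/72 ≈ 8.6806.


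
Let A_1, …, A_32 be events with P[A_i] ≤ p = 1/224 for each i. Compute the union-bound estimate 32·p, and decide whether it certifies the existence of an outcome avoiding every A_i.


Union bound: P[∪_{i=1}^{32} A_i] ≤ Σ_i P[A_i] ≤ 32·p = 32·(1/224) = 1/7.
Numerically: 1/7 ≈ 0.143.
Is 1/7 < 1? YES.
Since P[∪ A_i] ≤ 1/7 < 1, the complement has P[∩ A_i^c] ≥ 1 − 1/7 = 6/7 > 0, so some outcome avoids every A_i.

32·p = 1/7 ≈ 0.143; existence CERTIFIED by the union bound.
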